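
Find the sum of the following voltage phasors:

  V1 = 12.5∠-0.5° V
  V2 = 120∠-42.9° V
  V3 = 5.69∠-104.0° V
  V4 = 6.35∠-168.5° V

Step 1 — Convert each phasor to rectangular form:
  V1 = 12.5·(cos(-0.5°) + j·sin(-0.5°)) = 12.5 - j0.1091 V
  V2 = 120·(cos(-42.9°) + j·sin(-42.9°)) = 87.91 - j81.69 V
  V3 = 5.69·(cos(-104.0°) + j·sin(-104.0°)) = -1.377 - j5.521 V
  V4 = 6.35·(cos(-168.5°) + j·sin(-168.5°)) = -6.223 - j1.266 V
Step 2 — Sum components: V_total = 92.81 - j88.58 V.
Step 3 — Convert to polar: |V_total| = 128.3 V, ∠V_total = -43.7°.

V_total = 128.3∠-43.7° V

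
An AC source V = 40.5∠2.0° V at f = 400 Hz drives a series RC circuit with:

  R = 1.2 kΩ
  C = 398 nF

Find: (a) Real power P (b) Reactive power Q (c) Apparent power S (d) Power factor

Step 1 — Angular frequency: ω = 2π·f = 2π·400 = 2513 rad/s.
Step 2 — Component impedances:
  R: Z = R = 1200 Ω
  C: Z = 1/(jωC) = -j/(ω·C) = 0 - j999.7 Ω
Step 3 — Series combination: Z_total = R + C = 1200 - j999.7 Ω = 1562∠-39.8° Ω.
Step 4 — Source phasor: V = 40.5∠2.0° V = 40.48 + j1.413 V.
Step 5 — Current: I = V / Z = 0.01933 + j0.01728 A = 0.02593∠41.8° A.
Step 6 — Complex power: S = V·I* = 0.8069 - j0.6722 VA.
Step 7 — Real power: P = Re(S) = 0.8069 W.
Step 8 — Reactive power: Q = Im(S) = -0.6722 VAR.
Step 9 — Apparent power: |S| = 1.05 VA.
Step 10 — Power factor: PF = P/|S| = 0.7683 (leading).

(a) P = 0.8069 W  (b) Q = -0.6722 VAR  (c) S = 1.05 VA  (d) PF = 0.7683 (leading)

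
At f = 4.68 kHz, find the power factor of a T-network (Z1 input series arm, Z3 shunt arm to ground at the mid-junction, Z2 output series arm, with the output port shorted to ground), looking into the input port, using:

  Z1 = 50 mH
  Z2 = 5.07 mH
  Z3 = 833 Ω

Step 1 — Angular frequency: ω = 2π·f = 2π·4680 = 2.941e+04 rad/s.
Step 2 — Component impedances:
  Z1: Z = jωL = j·2.941e+04·0.05 = 0 + j1470 Ω
  Z2: Z = jωL = j·2.941e+04·0.00507 = 0 + j149.1 Ω
  Z3: Z = R = 833 Ω
Step 3 — With the output port shorted to ground, the output series arm Z2 runs from the junction to ground; the shunt arm Z3 also runs from the junction to ground. They appear in parallel: Z3 || Z2 = 25.85 + j144.5 Ω.
Step 4 — Series with input arm Z1: Z_in = Z1 + (Z3 || Z2) = 25.85 + j1615 Ω = 1615∠89.1° Ω.
Step 5 — Power factor: PF = cos(φ) = Re(Z)/|Z| = 25.85/1615 = 0.01601.
Step 6 — Type: Im(Z) = 1615 ⇒ lagging (phase φ = 89.1°).

PF = 0.01601 (lagging, φ = 89.1°)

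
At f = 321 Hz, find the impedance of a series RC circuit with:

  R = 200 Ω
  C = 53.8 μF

Step 1 — Angular frequency: ω = 2π·f = 2π·321 = 2017 rad/s.
Step 2 — Component impedances:
  R: Z = R = 200 Ω
  C: Z = 1/(jωC) = -j/(ω·C) = 0 - j9.216 Ω
Step 3 — Series combination: Z_total = R + C = 200 - j9.216 Ω = 200.2∠-2.6° Ω.

Z = 200 - j9.216 Ω = 200.2∠-2.6° Ω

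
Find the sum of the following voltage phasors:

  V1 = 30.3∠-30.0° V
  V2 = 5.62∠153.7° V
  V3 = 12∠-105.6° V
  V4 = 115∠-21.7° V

Step 1 — Convert each phasor to rectangular form:
  V1 = 30.3·(cos(-30.0°) + j·sin(-30.0°)) = 26.24 - j15.15 V
  V2 = 5.62·(cos(153.7°) + j·sin(153.7°)) = -5.038 + j2.49 V
  V3 = 12·(cos(-105.6°) + j·sin(-105.6°)) = -3.227 - j11.56 V
  V4 = 115·(cos(-21.7°) + j·sin(-21.7°)) = 106.9 - j42.52 V
Step 2 — Sum components: V_total = 124.8 - j66.74 V.
Step 3 — Convert to polar: |V_total| = 141.5 V, ∠V_total = -28.1°.

V_total = 141.5∠-28.1° V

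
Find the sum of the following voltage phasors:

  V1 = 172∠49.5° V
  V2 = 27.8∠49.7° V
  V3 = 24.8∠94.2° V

Step 1 — Convert each phasor to rectangular form:
  V1 = 172·(cos(49.5°) + j·sin(49.5°)) = 111.7 + j130.8 V
  V2 = 27.8·(cos(49.7°) + j·sin(49.7°)) = 17.98 + j21.2 V
  V3 = 24.8·(cos(94.2°) + j·sin(94.2°)) = -1.816 + j24.73 V
Step 2 — Sum components: V_total = 127.9 + j176.7 V.
Step 3 — Convert to polar: |V_total| = 218.1 V, ∠V_total = 54.1°.

V_total = 218.1∠54.1° V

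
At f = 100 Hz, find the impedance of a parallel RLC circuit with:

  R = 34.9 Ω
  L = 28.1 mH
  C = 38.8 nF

Step 1 — Angular frequency: ω = 2π·f = 2π·100 = 628.3 rad/s.
Step 2 — Component impedances:
  R: Z = R = 34.9 Ω
  L: Z = jωL = j·628.3·0.0281 = 0 + j17.66 Ω
  C: Z = 1/(jωC) = -j/(ω·C) = 0 - j4.102e+04 Ω
Step 3 — Parallel combination: 1/Z_total = 1/R + 1/L + 1/C; Z_total = 7.117 + j14.06 Ω = 15.76∠63.2° Ω.

Z = 7.117 + j14.06 Ω = 15.76∠63.2° Ω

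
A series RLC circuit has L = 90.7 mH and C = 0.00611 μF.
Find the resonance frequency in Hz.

Step 1 — Resonance condition Im(Z)=0 gives ω₀ = 1/√(LC).
Step 2 — ω₀ = 1/√(0.0907·6.11e-09) = 4.248e+04 rad/s.
Step 3 — f₀ = ω₀/(2π) = 6761 Hz.

f₀ = 6761 Hz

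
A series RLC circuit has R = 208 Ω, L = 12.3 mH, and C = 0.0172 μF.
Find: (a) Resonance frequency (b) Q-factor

Step 1 — Resonance condition Im(Z)=0 gives ω₀ = 1/√(LC).
Step 2 — ω₀ = 1/√(0.0123·1.72e-08) = 6.875e+04 rad/s.
Step 3 — f₀ = ω₀/(2π) = 1.094e+04 Hz.
Step 4 — Series Q: Q = ω₀L/R = 6.875e+04·0.0123/208 = 4.066.

(a) f₀ = 1.094e+04 Hz  (b) Q = 4.066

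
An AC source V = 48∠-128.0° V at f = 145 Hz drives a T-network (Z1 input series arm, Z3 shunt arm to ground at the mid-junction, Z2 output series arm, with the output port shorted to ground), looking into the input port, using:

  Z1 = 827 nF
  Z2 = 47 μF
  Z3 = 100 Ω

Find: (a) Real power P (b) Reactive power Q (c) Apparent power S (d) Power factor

Step 1 — Angular frequency: ω = 2π·f = 2π·145 = 911.1 rad/s.
Step 2 — Component impedances:
  Z1: Z = 1/(jωC) = -j/(ω·C) = 0 - j1327 Ω
  Z2: Z = 1/(jωC) = -j/(ω·C) = 0 - j23.35 Ω
  Z3: Z = R = 100 Ω
Step 3 — With the output port shorted to ground, the output series arm Z2 runs from the junction to ground; the shunt arm Z3 also runs from the junction to ground. They appear in parallel: Z3 || Z2 = 5.172 - j22.15 Ω.
Step 4 — Series with input arm Z1: Z_in = Z1 + (Z3 || Z2) = 5.172 - j1349 Ω = 1349∠-89.8° Ω.
Step 5 — Source phasor: V = 48∠-128.0° V = -29.55 - j37.82 V.
Step 6 — Current: I = V / Z = 0.02795 - j0.02201 A = 0.03557∠-38.2° A.
Step 7 — Complex power: S = V·I* = 0.006544 - j1.707 VA.
Step 8 — Real power: P = Re(S) = 0.006544 W.
Step 9 — Reactive power: Q = Im(S) = -1.707 VAR.
Step 10 — Apparent power: |S| = 1.707 VA.
Step 11 — Power factor: PF = P/|S| = 0.003833 (leading).

(a) P = 0.006544 W  (b) Q = -1.707 VAR  (c) S = 1.707 VA  (d) PF = 0.003833 (leading)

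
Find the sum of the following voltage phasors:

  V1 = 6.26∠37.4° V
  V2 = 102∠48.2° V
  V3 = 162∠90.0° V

Step 1 — Convert each phasor to rectangular form:
  V1 = 6.26·(cos(37.4°) + j·sin(37.4°)) = 4.973 + j3.802 V
  V2 = 102·(cos(48.2°) + j·sin(48.2°)) = 67.99 + j76.04 V
  V3 = 162·(cos(90.0°) + j·sin(90.0°)) = 0 + j162 V
Step 2 — Sum components: V_total = 72.96 + j241.8 V.
Step 3 — Convert to polar: |V_total| = 252.6 V, ∠V_total = 73.2°.

V_total = 252.6∠73.2° V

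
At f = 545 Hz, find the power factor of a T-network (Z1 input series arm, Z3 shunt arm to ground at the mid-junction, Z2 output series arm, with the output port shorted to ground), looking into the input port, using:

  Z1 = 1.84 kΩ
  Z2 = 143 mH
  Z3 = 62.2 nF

Step 1 — Angular frequency: ω = 2π·f = 2π·545 = 3424 rad/s.
Step 2 — Component impedances:
  Z1: Z = R = 1840 Ω
  Z2: Z = jωL = j·3424·0.143 = 0 + j489.7 Ω
  Z3: Z = 1/(jωC) = -j/(ω·C) = 0 - j4695 Ω
Step 3 — With the output port shorted to ground, the output series arm Z2 runs from the junction to ground; the shunt arm Z3 also runs from the junction to ground. They appear in parallel: Z3 || Z2 = 0 + j546.7 Ω.
Step 4 — Series with input arm Z1: Z_in = Z1 + (Z3 || Z2) = 1840 + j546.7 Ω = 1920∠16.5° Ω.
Step 5 — Power factor: PF = cos(φ) = Re(Z)/|Z| = 1840/1919.5 = 0.9586.
Step 6 — Type: Im(Z) = 546.7 ⇒ lagging (phase φ = 16.5°).

PF = 0.9586 (lagging, φ = 16.5°)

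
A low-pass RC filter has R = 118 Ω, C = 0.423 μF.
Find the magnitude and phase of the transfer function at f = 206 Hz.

Step 1 — Angular frequency: ω = 2π·206 = 1294 rad/s.
Step 2 — Transfer function: H(jω) = 1/(1 + jωRC).
Step 3 — Denominator: 1 + jωRC = 1 + j·1294·118·4.23e-07 = 1 + j0.06461.
Step 4 — H = 0.9958 - j0.06434.
Step 5 — Magnitude: |H| = 0.9979 (-0.0 dB); phase: φ = -3.7°.

|H| = 0.9979 (-0.0 dB), φ = -3.7°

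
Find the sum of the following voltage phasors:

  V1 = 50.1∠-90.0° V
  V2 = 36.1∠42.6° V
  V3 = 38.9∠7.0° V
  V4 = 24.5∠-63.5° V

Step 1 — Convert each phasor to rectangular form:
  V1 = 50.1·(cos(-90.0°) + j·sin(-90.0°)) = 0 - j50.1 V
  V2 = 36.1·(cos(42.6°) + j·sin(42.6°)) = 26.57 + j24.44 V
  V3 = 38.9·(cos(7.0°) + j·sin(7.0°)) = 38.61 + j4.741 V
  V4 = 24.5·(cos(-63.5°) + j·sin(-63.5°)) = 10.93 - j21.93 V
Step 2 — Sum components: V_total = 76.11 - j42.85 V.
Step 3 — Convert to polar: |V_total| = 87.35 V, ∠V_total = -29.4°.

V_total = 87.35∠-29.4° V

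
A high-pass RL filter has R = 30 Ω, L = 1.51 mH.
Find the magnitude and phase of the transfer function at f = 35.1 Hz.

Step 1 — Angular frequency: ω = 2π·35.1 = 220.5 rad/s.
Step 2 — Transfer function: H(jω) = jωL/(R + jωL).
Step 3 — Numerator jωL = j·0.333; denominator R + jωL = 30 + j0.333.
Step 4 — H = 0.0001232 + j0.0111.
Step 5 — Magnitude: |H| = 0.0111 (-39.1 dB); phase: φ = 89.4°.

|H| = 0.0111 (-39.1 dB), φ = 89.4°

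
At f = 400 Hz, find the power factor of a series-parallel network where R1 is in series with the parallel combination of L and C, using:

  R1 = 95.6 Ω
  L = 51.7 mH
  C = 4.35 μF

Step 1 — Angular frequency: ω = 2π·f = 2π·400 = 2513 rad/s.
Step 2 — Component impedances:
  R1: Z = R = 95.6 Ω
  L: Z = jωL = j·2513·0.0517 = 0 + j129.9 Ω
  C: Z = 1/(jωC) = -j/(ω·C) = 0 - j91.47 Ω
Step 3 — Parallel branch: L || C = 1/(1/L + 1/C) = 0 - j309 Ω.
Step 4 — Series with R1: Z_total = R1 + (L || C) = 95.6 - j309 Ω = 323.4∠-72.8° Ω.
Step 5 — Power factor: PF = cos(φ) = Re(Z)/|Z| = 95.6/323.4 = 0.2956.
Step 6 — Type: Im(Z) = -309 ⇒ leading (phase φ = -72.8°).

PF = 0.2956 (leading, φ = -72.8°)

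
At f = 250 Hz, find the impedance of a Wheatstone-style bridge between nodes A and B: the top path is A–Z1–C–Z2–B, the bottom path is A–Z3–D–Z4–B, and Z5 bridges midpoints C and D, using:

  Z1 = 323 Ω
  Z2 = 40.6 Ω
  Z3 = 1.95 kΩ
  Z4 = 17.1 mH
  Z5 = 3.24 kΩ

Step 1 — Angular frequency: ω = 2π·f = 2π·250 = 1571 rad/s.
Step 2 — Component impedances:
  Z1: Z = R = 323 Ω
  Z2: Z = R = 40.6 Ω
  Z3: Z = R = 1950 Ω
  Z4: Z = jωL = j·1571·0.0171 = 0 + j26.86 Ω
  Z5: Z = R = 3240 Ω
Step 3 — Bridge requires nodal analysis (the Z5 bridge couples midpoints C and D, so the two paths cannot be reduced to a simple series/parallel combination). Setting node B to ground and injecting 1 A at node A, the 3-node admittance system at A, C, D solves to V_A = Z_AB = 306.1 + j0.7525 Ω = 306.1∠0.1° Ω.

Z = 306.1 + j0.7525 Ω = 306.1∠0.1° Ω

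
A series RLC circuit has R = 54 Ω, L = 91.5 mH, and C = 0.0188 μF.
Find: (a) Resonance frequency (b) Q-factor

Step 1 — Resonance condition Im(Z)=0 gives ω₀ = 1/√(LC).
Step 2 — ω₀ = 1/√(0.0915·1.88e-08) = 2.411e+04 rad/s.
Step 3 — f₀ = ω₀/(2π) = 3837 Hz.
Step 4 — Series Q: Q = ω₀L/R = 2.411e+04·0.0915/54 = 40.85.

(a) f₀ = 3837 Hz  (b) Q = 40.85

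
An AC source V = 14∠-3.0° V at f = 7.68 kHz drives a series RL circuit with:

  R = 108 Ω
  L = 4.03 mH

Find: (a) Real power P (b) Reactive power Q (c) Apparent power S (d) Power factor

Step 1 — Angular frequency: ω = 2π·f = 2π·7680 = 4.825e+04 rad/s.
Step 2 — Component impedances:
  R: Z = R = 108 Ω
  L: Z = jωL = j·4.825e+04·0.00403 = 0 + j194.5 Ω
Step 3 — Series combination: Z_total = R + L = 108 + j194.5 Ω = 222.4∠61.0° Ω.
Step 4 — Source phasor: V = 14∠-3.0° V = 13.98 - j0.7327 V.
Step 5 — Current: I = V / Z = 0.02764 - j0.05655 A = 0.06294∠-64.0° A.
Step 6 — Complex power: S = V·I* = 0.4278 + j0.7703 VA.
Step 7 — Real power: P = Re(S) = 0.4278 W.
Step 8 — Reactive power: Q = Im(S) = 0.7703 VAR.
Step 9 — Apparent power: |S| = 0.8811 VA.
Step 10 — Power factor: PF = P/|S| = 0.4855 (lagging).

(a) P = 0.4278 W  (b) Q = 0.7703 VAR  (c) S = 0.8811 VA  (d) PF = 0.4855 (lagging)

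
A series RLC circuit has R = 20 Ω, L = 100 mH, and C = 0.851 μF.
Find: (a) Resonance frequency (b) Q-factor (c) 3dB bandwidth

Step 1 — Resonance condition Im(Z)=0 gives ω₀ = 1/√(LC).
Step 2 — ω₀ = 1/√(0.1·8.51e-07) = 3428 rad/s.
Step 3 — f₀ = ω₀/(2π) = 545.6 Hz.
Step 4 — Series Q: Q = ω₀L/R = 3428·0.1/20 = 17.14.
Step 5 — 3dB bandwidth: Δω = ω₀/Q = 200 rad/s; BW = Δω/(2π) = 31.83 Hz.

(a) f₀ = 545.6 Hz  (b) Q = 17.14  (c) BW = 31.83 Hz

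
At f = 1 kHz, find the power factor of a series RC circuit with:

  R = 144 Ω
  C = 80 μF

Step 1 — Angular frequency: ω = 2π·f = 2π·1000 = 6283 rad/s.
Step 2 — Component impedances:
  R: Z = R = 144 Ω
  C: Z = 1/(jωC) = -j/(ω·C) = 0 - j1.989 Ω
Step 3 — Series combination: Z_total = R + C = 144 - j1.989 Ω = 144∠-0.8° Ω.
Step 4 — Power factor: PF = cos(φ) = Re(Z)/|Z| = 144/144.01 = 0.9999.
Step 5 — Type: Im(Z) = -1.989 ⇒ leading (phase φ = -0.8°).

PF = 0.9999 (leading, φ = -0.8°)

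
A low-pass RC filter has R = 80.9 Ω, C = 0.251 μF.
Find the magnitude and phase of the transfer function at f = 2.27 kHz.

Step 1 — Angular frequency: ω = 2π·2270 = 1.426e+04 rad/s.
Step 2 — Transfer function: H(jω) = 1/(1 + jωRC).
Step 3 — Denominator: 1 + jωRC = 1 + j·1.426e+04·80.9·2.51e-07 = 1 + j0.2896.
Step 4 — H = 0.9226 - j0.2672.
Step 5 — Magnitude: |H| = 0.9605 (-0.3 dB); phase: φ = -16.2°.

|H| = 0.9605 (-0.3 dB), φ = -16.2°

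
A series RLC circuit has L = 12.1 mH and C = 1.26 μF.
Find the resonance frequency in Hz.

Step 1 — Resonance condition Im(Z)=0 gives ω₀ = 1/√(LC).
Step 2 — ω₀ = 1/√(0.0121·1.26e-06) = 8099 rad/s.
Step 3 — f₀ = ω₀/(2π) = 1289 Hz.

f₀ = 1289 Hz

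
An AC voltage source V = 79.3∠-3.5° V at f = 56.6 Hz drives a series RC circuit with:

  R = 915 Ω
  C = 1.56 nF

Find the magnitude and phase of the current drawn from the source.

Step 1 — Angular frequency: ω = 2π·f = 2π·56.6 = 355.6 rad/s.
Step 2 — Component impedances:
  R: Z = R = 915 Ω
  C: Z = 1/(jωC) = -j/(ω·C) = 0 - j1.803e+06 Ω
Step 3 — Series combination: Z_total = R + C = 915 - j1.803e+06 Ω = 1.803e+06∠-90.0° Ω.
Step 4 — Source phasor: V = 79.3∠-3.5° V = 79.15 - j4.841 V.
Step 5 — Ohm's law: I = V / Z_total = (79.15 - j4.841) / (915 - j1.803e+06) = 2.708e-06 + j4.391e-05 A.
Step 6 — Convert to polar: |I| = 4.399e-05 A, ∠I = 86.5°.

I = 4.399e-05∠86.5° A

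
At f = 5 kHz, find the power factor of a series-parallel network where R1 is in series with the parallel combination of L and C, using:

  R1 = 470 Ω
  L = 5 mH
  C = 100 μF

Step 1 — Angular frequency: ω = 2π·f = 2π·5000 = 3.142e+04 rad/s.
Step 2 — Component impedances:
  R1: Z = R = 470 Ω
  L: Z = jωL = j·3.142e+04·0.005 = 0 + j157.1 Ω
  C: Z = 1/(jωC) = -j/(ω·C) = 0 - j0.3183 Ω
Step 3 — Parallel branch: L || C = 1/(1/L + 1/C) = 0 - j0.319 Ω.
Step 4 — Series with R1: Z_total = R1 + (L || C) = 470 - j0.319 Ω = 470∠-0.0° Ω.
Step 5 — Power factor: PF = cos(φ) = Re(Z)/|Z| = 470/470 = 1.
Step 6 — Type: Im(Z) = -0.319 ⇒ leading (phase φ = -0.0°).

PF = 1 (leading, φ = -0.0°)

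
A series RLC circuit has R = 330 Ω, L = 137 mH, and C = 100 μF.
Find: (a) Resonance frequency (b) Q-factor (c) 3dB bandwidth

Step 1 — Resonance: ω₀ = 1/√(LC) = 1/√(0.137·0.0001) = 270.2 rad/s.
Step 2 — f₀ = ω₀/(2π) = 43 Hz.
Step 3 — Series Q: Q = ω₀L/R = 270.2·0.137/330 = 0.1122.
Step 4 — Bandwidth: Δω = ω₀/Q = 2409 rad/s; BW = Δω/(2π) = 383.4 Hz.

(a) f₀ = 43 Hz  (b) Q = 0.1122  (c) BW = 383.4 Hz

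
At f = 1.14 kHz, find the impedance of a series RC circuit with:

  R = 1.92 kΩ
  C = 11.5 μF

Step 1 — Angular frequency: ω = 2π·f = 2π·1140 = 7163 rad/s.
Step 2 — Component impedances:
  R: Z = R = 1920 Ω
  C: Z = 1/(jωC) = -j/(ω·C) = 0 - j12.14 Ω
Step 3 — Series combination: Z_total = R + C = 1920 - j12.14 Ω = 1920∠-0.4° Ω.

Z = 1920 - j12.14 Ω = 1920∠-0.4° Ω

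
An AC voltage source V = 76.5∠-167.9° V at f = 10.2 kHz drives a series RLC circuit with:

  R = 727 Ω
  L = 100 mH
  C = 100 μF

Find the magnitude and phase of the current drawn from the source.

Step 1 — Angular frequency: ω = 2π·f = 2π·1.02e+04 = 6.409e+04 rad/s.
Step 2 — Component impedances:
  R: Z = R = 727 Ω
  L: Z = jωL = j·6.409e+04·0.1 = 0 + j6409 Ω
  C: Z = 1/(jωC) = -j/(ω·C) = 0 - j0.156 Ω
Step 3 — Series combination: Z_total = R + L + C = 727 + j6409 Ω = 6450∠83.5° Ω.
Step 4 — Source phasor: V = 76.5∠-167.9° V = -74.8 - j16.04 V.
Step 5 — Ohm's law: I = V / Z_total = (-74.8 - j16.04) / (727 + j6409) = -0.003778 + j0.01124 A.
Step 6 — Convert to polar: |I| = 0.01186 A, ∠I = 108.6°.

I = 0.01186∠108.6° A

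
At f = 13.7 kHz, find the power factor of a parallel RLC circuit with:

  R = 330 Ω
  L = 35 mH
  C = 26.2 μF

Step 1 — Angular frequency: ω = 2π·f = 2π·1.37e+04 = 8.608e+04 rad/s.
Step 2 — Component impedances:
  R: Z = R = 330 Ω
  L: Z = jωL = j·8.608e+04·0.035 = 0 + j3013 Ω
  C: Z = 1/(jωC) = -j/(ω·C) = 0 - j0.4434 Ω
Step 3 — Parallel combination: 1/Z_total = 1/R + 1/L + 1/C; Z_total = 0.0005959 - j0.4435 Ω = 0.4435∠-89.9° Ω.
Step 4 — Power factor: PF = cos(φ) = Re(Z)/|Z| = 0.0005959/0.4435 = 0.001344.
Step 5 — Type: Im(Z) = -0.4435 ⇒ leading (phase φ = -89.9°).

PF = 0.001344 (leading, φ = -89.9°)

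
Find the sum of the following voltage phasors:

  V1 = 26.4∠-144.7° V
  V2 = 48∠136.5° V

Step 1 — Convert each phasor to rectangular form:
  V1 = 26.4·(cos(-144.7°) + j·sin(-144.7°)) = -21.55 - j15.26 V
  V2 = 48·(cos(136.5°) + j·sin(136.5°)) = -34.82 + j33.04 V
Step 2 — Sum components: V_total = -56.36 + j17.79 V.
Step 3 — Convert to polar: |V_total| = 59.1 V, ∠V_total = 162.5°.

V_total = 59.1∠162.5° V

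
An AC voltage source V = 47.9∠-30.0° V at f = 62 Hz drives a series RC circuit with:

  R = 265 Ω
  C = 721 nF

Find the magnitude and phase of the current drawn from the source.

Step 1 — Angular frequency: ω = 2π·f = 2π·62 = 389.6 rad/s.
Step 2 — Component impedances:
  R: Z = R = 265 Ω
  C: Z = 1/(jωC) = -j/(ω·C) = 0 - j3560 Ω
Step 3 — Series combination: Z_total = R + C = 265 - j3560 Ω = 3570∠-85.7° Ω.
Step 4 — Source phasor: V = 47.9∠-30.0° V = 41.48 - j23.95 V.
Step 5 — Ohm's law: I = V / Z_total = (41.48 - j23.95) / (265 - j3560) = 0.007552 + j0.01109 A.
Step 6 — Convert to polar: |I| = 0.01342 A, ∠I = 55.7°.

I = 0.01342∠55.7° A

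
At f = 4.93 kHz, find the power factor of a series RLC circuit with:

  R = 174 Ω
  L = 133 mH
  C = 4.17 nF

Step 1 — Angular frequency: ω = 2π·f = 2π·4930 = 3.098e+04 rad/s.
Step 2 — Component impedances:
  R: Z = R = 174 Ω
  L: Z = jωL = j·3.098e+04·0.133 = 0 + j4120 Ω
  C: Z = 1/(jωC) = -j/(ω·C) = 0 - j7742 Ω
Step 3 — Series combination: Z_total = R + L + C = 174 - j3622 Ω = 3626∠-87.2° Ω.
Step 4 — Power factor: PF = cos(φ) = Re(Z)/|Z| = 174/3626 = 0.04799.
Step 5 — Type: Im(Z) = -3622 ⇒ leading (phase φ = -87.2°).

PF = 0.04799 (leading, φ = -87.2°)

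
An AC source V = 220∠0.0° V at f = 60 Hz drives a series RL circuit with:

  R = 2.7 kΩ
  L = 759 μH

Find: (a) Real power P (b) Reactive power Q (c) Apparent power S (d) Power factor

Step 1 — Angular frequency: ω = 2π·f = 2π·60 = 377 rad/s.
Step 2 — Component impedances:
  R: Z = R = 2700 Ω
  L: Z = jωL = j·377·0.000759 = 0 + j0.2861 Ω
Step 3 — Series combination: Z_total = R + L = 2700 + j0.2861 Ω = 2700∠0.0° Ω.
Step 4 — Source phasor: V = 220∠0.0° V = 220 V.
Step 5 — Current: I = V / Z = 0.08148 - j8.635e-06 A = 0.08148∠-0.0° A.
Step 6 — Complex power: S = V·I* = 17.93 + j0.0019 VA.
Step 7 — Real power: P = Re(S) = 17.93 W.
Step 8 — Reactive power: Q = Im(S) = 0.0019 VAR.
Step 9 — Apparent power: |S| = 17.93 VA.
Step 10 — Power factor: PF = P/|S| = 1 (lagging).

(a) P = 17.93 W  (b) Q = 0.0019 VAR  (c) S = 17.93 VA  (d) PF = 1 (lagging)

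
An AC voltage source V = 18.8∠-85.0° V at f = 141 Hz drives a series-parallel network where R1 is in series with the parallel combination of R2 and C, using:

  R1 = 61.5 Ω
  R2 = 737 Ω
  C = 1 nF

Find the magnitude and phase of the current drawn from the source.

Step 1 — Angular frequency: ω = 2π·f = 2π·141 = 885.9 rad/s.
Step 2 — Component impedances:
  R1: Z = R = 61.5 Ω
  R2: Z = R = 737 Ω
  C: Z = 1/(jωC) = -j/(ω·C) = 0 - j1.129e+06 Ω
Step 3 — Parallel branch: R2 || C = 1/(1/R2 + 1/C) = 737 - j0.4812 Ω.
Step 4 — Series with R1: Z_total = R1 + (R2 || C) = 798.5 - j0.4812 Ω = 798.5∠-0.0° Ω.
Step 5 — Source phasor: V = 18.8∠-85.0° V = 1.639 - j18.73 V.
Step 6 — Ohm's law: I = V / Z_total = (1.639 - j18.73) / (798.5 - j0.4812) = 0.002066 - j0.02345 A.
Step 7 — Convert to polar: |I| = 0.02354 A, ∠I = -85.0°.

I = 0.02354∠-85.0° A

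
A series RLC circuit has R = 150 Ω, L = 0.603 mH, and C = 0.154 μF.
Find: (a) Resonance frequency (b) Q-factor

Step 1 — Resonance condition Im(Z)=0 gives ω₀ = 1/√(LC).
Step 2 — ω₀ = 1/√(0.000603·1.54e-07) = 1.038e+05 rad/s.
Step 3 — f₀ = ω₀/(2π) = 1.652e+04 Hz.
Step 4 — Series Q: Q = ω₀L/R = 1.038e+05·0.000603/150 = 0.4172.

(a) f₀ = 1.652e+04 Hz  (b) Q = 0.4172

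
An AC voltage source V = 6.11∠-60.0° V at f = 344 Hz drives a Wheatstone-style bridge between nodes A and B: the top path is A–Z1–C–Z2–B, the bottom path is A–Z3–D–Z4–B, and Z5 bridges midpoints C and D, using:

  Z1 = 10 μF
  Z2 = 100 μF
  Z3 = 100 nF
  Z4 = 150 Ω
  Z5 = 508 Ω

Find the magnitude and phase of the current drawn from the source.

Step 1 — Angular frequency: ω = 2π·f = 2π·344 = 2161 rad/s.
Step 2 — Component impedances:
  Z1: Z = 1/(jωC) = -j/(ω·C) = 0 - j46.27 Ω
  Z2: Z = 1/(jωC) = -j/(ω·C) = 0 - j4.627 Ω
  Z3: Z = 1/(jωC) = -j/(ω·C) = 0 - j4627 Ω
  Z4: Z = R = 150 Ω
  Z5: Z = R = 508 Ω
Step 3 — Bridge requires nodal analysis (the Z5 bridge couples midpoints C and D, so the two paths cannot be reduced to a simple series/parallel combination). Setting node B to ground and injecting 1 A at node A, the 3-node admittance system at A, C, D solves to V_A = Z_AB = 0.04515 - j50.36 Ω = 50.36∠-89.9° Ω.
Step 4 — Source phasor: V = 6.11∠-60.0° V = 3.055 - j5.291 V.
Step 5 — Ohm's law: I = V / Z_total = (3.055 - j5.291) / (0.04515 - j50.36) = 0.1051 + j0.06057 A.
Step 6 — Convert to polar: |I| = 0.1213 A, ∠I = 29.9°.

I = 0.1213∠29.9° A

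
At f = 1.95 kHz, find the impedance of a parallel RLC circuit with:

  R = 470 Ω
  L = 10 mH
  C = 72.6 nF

Step 1 — Angular frequency: ω = 2π·f = 2π·1950 = 1.225e+04 rad/s.
Step 2 — Component impedances:
  R: Z = R = 470 Ω
  L: Z = jωL = j·1.225e+04·0.01 = 0 + j122.5 Ω
  C: Z = 1/(jωC) = -j/(ω·C) = 0 - j1124 Ω
Step 3 — Parallel combination: 1/Z_total = 1/R + 1/L + 1/C; Z_total = 37.06 + j126.7 Ω = 132∠73.7° Ω.

Z = 37.06 + j126.7 Ω = 132∠73.7° Ω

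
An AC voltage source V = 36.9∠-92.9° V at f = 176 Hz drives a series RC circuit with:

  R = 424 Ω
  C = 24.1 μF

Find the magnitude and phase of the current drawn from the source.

Step 1 — Angular frequency: ω = 2π·f = 2π·176 = 1106 rad/s.
Step 2 — Component impedances:
  R: Z = R = 424 Ω
  C: Z = 1/(jωC) = -j/(ω·C) = 0 - j37.52 Ω
Step 3 — Series combination: Z_total = R + C = 424 - j37.52 Ω = 425.7∠-5.1° Ω.
Step 4 — Source phasor: V = 36.9∠-92.9° V = -1.867 - j36.85 V.
Step 5 — Ohm's law: I = V / Z_total = (-1.867 - j36.85) / (424 - j37.52) = 0.003263 - j0.08663 A.
Step 6 — Convert to polar: |I| = 0.08669 A, ∠I = -87.8°.

I = 0.08669∠-87.8° A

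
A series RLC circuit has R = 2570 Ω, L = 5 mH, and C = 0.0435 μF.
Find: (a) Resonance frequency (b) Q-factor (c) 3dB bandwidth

Step 1 — Resonance: ω₀ = 1/√(LC) = 1/√(0.005·4.35e-08) = 6.781e+04 rad/s.
Step 2 — f₀ = ω₀/(2π) = 1.079e+04 Hz.
Step 3 — Series Q: Q = ω₀L/R = 6.781e+04·0.005/2570 = 0.1319.
Step 4 — Bandwidth: Δω = ω₀/Q = 5.14e+05 rad/s; BW = Δω/(2π) = 8.181e+04 Hz.

(a) f₀ = 1.079e+04 Hz  (b) Q = 0.1319  (c) BW = 8.181e+04 Hz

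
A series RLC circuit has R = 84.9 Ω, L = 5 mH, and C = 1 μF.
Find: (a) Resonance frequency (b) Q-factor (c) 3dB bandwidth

Step 1 — Resonance: ω₀ = 1/√(LC) = 1/√(0.005·1e-06) = 1.414e+04 rad/s.
Step 2 — f₀ = ω₀/(2π) = 2251 Hz.
Step 3 — Series Q: Q = ω₀L/R = 1.414e+04·0.005/84.9 = 0.8329.
Step 4 — Bandwidth: Δω = ω₀/Q = 1.698e+04 rad/s; BW = Δω/(2π) = 2702 Hz.

(a) f₀ = 2251 Hz  (b) Q = 0.8329  (c) BW = 2702 Hz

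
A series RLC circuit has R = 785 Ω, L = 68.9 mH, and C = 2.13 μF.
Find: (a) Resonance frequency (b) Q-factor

Step 1 — Resonance condition Im(Z)=0 gives ω₀ = 1/√(LC).
Step 2 — ω₀ = 1/√(0.0689·2.13e-06) = 2610 rad/s.
Step 3 — f₀ = ω₀/(2π) = 415.5 Hz.
Step 4 — Series Q: Q = ω₀L/R = 2610·0.0689/785 = 0.2291.

(a) f₀ = 415.5 Hz  (b) Q = 0.2291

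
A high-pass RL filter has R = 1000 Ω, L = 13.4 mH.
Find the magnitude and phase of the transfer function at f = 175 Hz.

Step 1 — Angular frequency: ω = 2π·175 = 1100 rad/s.
Step 2 — Transfer function: H(jω) = jωL/(R + jωL).
Step 3 — Numerator jωL = j·14.73; denominator R + jωL = 1000 + j14.73.
Step 4 — H = 0.000217 + j0.01473.
Step 5 — Magnitude: |H| = 0.01473 (-36.6 dB); phase: φ = 89.2°.

|H| = 0.01473 (-36.6 dB), φ = 89.2°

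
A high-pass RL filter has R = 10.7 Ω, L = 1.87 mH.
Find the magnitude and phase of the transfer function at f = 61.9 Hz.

Step 1 — Angular frequency: ω = 2π·61.9 = 388.9 rad/s.
Step 2 — Transfer function: H(jω) = jωL/(R + jωL).
Step 3 — Numerator jωL = j·0.7273; denominator R + jωL = 10.7 + j0.7273.
Step 4 — H = 0.004599 + j0.06766.
Step 5 — Magnitude: |H| = 0.06782 (-23.4 dB); phase: φ = 86.1°.

|H| = 0.06782 (-23.4 dB), φ = 86.1°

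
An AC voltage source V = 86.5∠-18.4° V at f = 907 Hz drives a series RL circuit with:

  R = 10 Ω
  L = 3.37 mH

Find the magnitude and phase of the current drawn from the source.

Step 1 — Angular frequency: ω = 2π·f = 2π·907 = 5699 rad/s.
Step 2 — Component impedances:
  R: Z = R = 10 Ω
  L: Z = jωL = j·5699·0.00337 = 0 + j19.21 Ω
Step 3 — Series combination: Z_total = R + L = 10 + j19.21 Ω = 21.65∠62.5° Ω.
Step 4 — Source phasor: V = 86.5∠-18.4° V = 82.08 - j27.3 V.
Step 5 — Ohm's law: I = V / Z_total = (82.08 - j27.3) / (10 + j19.21) = 0.6322 - j3.945 A.
Step 6 — Convert to polar: |I| = 3.995 A, ∠I = -80.9°.

I = 3.995∠-80.9° A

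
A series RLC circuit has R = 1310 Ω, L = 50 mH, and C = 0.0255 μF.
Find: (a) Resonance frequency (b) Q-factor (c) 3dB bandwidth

Step 1 — Resonance condition Im(Z)=0 gives ω₀ = 1/√(LC).
Step 2 — ω₀ = 1/√(0.05·2.55e-08) = 2.801e+04 rad/s.
Step 3 — f₀ = ω₀/(2π) = 4457 Hz.
Step 4 — Series Q: Q = ω₀L/R = 2.801e+04·0.05/1310 = 1.069.
Step 5 — 3dB bandwidth: Δω = ω₀/Q = 2.62e+04 rad/s; BW = Δω/(2π) = 4170 Hz.

(a) f₀ = 4457 Hz  (b) Q = 1.069  (c) BW = 4170 Hz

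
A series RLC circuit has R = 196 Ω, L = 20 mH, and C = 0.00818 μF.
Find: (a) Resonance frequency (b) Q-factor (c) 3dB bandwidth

Step 1 — Resonance condition Im(Z)=0 gives ω₀ = 1/√(LC).
Step 2 — ω₀ = 1/√(0.02·8.18e-09) = 7.818e+04 rad/s.
Step 3 — f₀ = ω₀/(2π) = 1.244e+04 Hz.
Step 4 — Series Q: Q = ω₀L/R = 7.818e+04·0.02/196 = 7.978.
Step 5 — 3dB bandwidth: Δω = ω₀/Q = 9800 rad/s; BW = Δω/(2π) = 1560 Hz.

(a) f₀ = 1.244e+04 Hz  (b) Q = 7.978  (c) BW = 1560 Hz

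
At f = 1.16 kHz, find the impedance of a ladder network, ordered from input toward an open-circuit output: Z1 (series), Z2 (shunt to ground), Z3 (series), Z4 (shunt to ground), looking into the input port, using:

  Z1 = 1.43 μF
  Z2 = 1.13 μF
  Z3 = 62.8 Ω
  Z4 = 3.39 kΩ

Step 1 — Angular frequency: ω = 2π·f = 2π·1160 = 7288 rad/s.
Step 2 — Component impedances:
  Z1: Z = 1/(jωC) = -j/(ω·C) = 0 - j95.95 Ω
  Z2: Z = 1/(jωC) = -j/(ω·C) = 0 - j121.4 Ω
  Z3: Z = R = 62.8 Ω
  Z4: Z = R = 3390 Ω
Step 3 — Ladder network (open output): work backward from the far end, alternating series and parallel combinations. Z_in = 4.264 - j217.2 Ω = 217.3∠-88.9° Ω.

Z = 4.264 - j217.2 Ω = 217.3∠-88.9° Ω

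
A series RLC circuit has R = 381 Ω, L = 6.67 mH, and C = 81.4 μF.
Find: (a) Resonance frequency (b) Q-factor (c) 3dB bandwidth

Step 1 — Resonance: ω₀ = 1/√(LC) = 1/√(0.00667·8.14e-05) = 1357 rad/s.
Step 2 — f₀ = ω₀/(2π) = 216 Hz.
Step 3 — Series Q: Q = ω₀L/R = 1357·0.00667/381 = 0.02376.
Step 4 — Bandwidth: Δω = ω₀/Q = 5.712e+04 rad/s; BW = Δω/(2π) = 9091 Hz.

(a) f₀ = 216 Hz  (b) Q = 0.02376  (c) BW = 9091 Hz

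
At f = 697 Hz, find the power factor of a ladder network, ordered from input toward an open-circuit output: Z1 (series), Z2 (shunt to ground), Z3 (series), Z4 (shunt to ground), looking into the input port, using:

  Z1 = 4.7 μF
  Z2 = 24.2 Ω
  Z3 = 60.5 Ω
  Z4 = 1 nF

Step 1 — Angular frequency: ω = 2π·f = 2π·697 = 4379 rad/s.
Step 2 — Component impedances:
  Z1: Z = 1/(jωC) = -j/(ω·C) = 0 - j48.58 Ω
  Z2: Z = R = 24.2 Ω
  Z3: Z = R = 60.5 Ω
  Z4: Z = 1/(jωC) = -j/(ω·C) = 0 - j2.283e+05 Ω
Step 3 — Ladder network (open output): work backward from the far end, alternating series and parallel combinations. Z_in = 24.2 - j48.59 Ω = 54.28∠-63.5° Ω.
Step 4 — Power factor: PF = cos(φ) = Re(Z)/|Z| = 24.2/54.28 = 0.4458.
Step 5 — Type: Im(Z) = -48.59 ⇒ leading (phase φ = -63.5°).

PF = 0.4458 (leading, φ = -63.5°)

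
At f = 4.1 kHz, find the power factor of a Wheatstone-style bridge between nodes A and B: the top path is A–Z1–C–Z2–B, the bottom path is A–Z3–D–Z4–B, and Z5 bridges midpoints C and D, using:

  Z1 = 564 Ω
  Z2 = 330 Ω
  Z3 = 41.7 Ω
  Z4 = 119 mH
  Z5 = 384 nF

Step 1 — Angular frequency: ω = 2π·f = 2π·4100 = 2.576e+04 rad/s.
Step 2 — Component impedances:
  Z1: Z = R = 564 Ω
  Z2: Z = R = 330 Ω
  Z3: Z = R = 41.7 Ω
  Z4: Z = jωL = j·2.576e+04·0.119 = 0 + j3066 Ω
  Z5: Z = 1/(jωC) = -j/(ω·C) = 0 - j101.1 Ω
Step 3 — Bridge requires nodal analysis (the Z5 bridge couples midpoints C and D, so the two paths cannot be reduced to a simple series/parallel combination). Setting node B to ground and injecting 1 A at node A, the 3-node admittance system at A, C, D solves to V_A = Z_AB = 399.8 - j45.97 Ω = 402.4∠-6.6° Ω.
Step 4 — Power factor: PF = cos(φ) = Re(Z)/|Z| = 399.8/402.4 = 0.9935.
Step 5 — Type: Im(Z) = -45.97 ⇒ leading (phase φ = -6.6°).

PF = 0.9935 (leading, φ = -6.6°)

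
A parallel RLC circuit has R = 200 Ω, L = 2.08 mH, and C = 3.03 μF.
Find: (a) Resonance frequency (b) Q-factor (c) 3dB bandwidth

Step 1 — Resonance: ω₀ = 1/√(LC) = 1/√(0.00208·3.03e-06) = 1.26e+04 rad/s.
Step 2 — f₀ = ω₀/(2π) = 2005 Hz.
Step 3 — Parallel Q: Q = R/(ω₀L) = 200/(1.26e+04·0.00208) = 7.633.
Step 4 — Bandwidth: Δω = ω₀/Q = 1650 rad/s; BW = Δω/(2π) = 262.6 Hz.

(a) f₀ = 2005 Hz  (b) Q = 7.633  (c) BW = 262.6 Hz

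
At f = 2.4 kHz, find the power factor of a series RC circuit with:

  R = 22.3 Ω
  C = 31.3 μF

Step 1 — Angular frequency: ω = 2π·f = 2π·2400 = 1.508e+04 rad/s.
Step 2 — Component impedances:
  R: Z = R = 22.3 Ω
  C: Z = 1/(jωC) = -j/(ω·C) = 0 - j2.119 Ω
Step 3 — Series combination: Z_total = R + C = 22.3 - j2.119 Ω = 22.4∠-5.4° Ω.
Step 4 — Power factor: PF = cos(φ) = Re(Z)/|Z| = 22.3/22.4 = 0.9955.
Step 5 — Type: Im(Z) = -2.119 ⇒ leading (phase φ = -5.4°).

PF = 0.9955 (leading, φ = -5.4°)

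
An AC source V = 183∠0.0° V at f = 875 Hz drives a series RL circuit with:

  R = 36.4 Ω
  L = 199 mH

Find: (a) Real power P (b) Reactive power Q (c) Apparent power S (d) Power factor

Step 1 — Angular frequency: ω = 2π·f = 2π·875 = 5498 rad/s.
Step 2 — Component impedances:
  R: Z = R = 36.4 Ω
  L: Z = jωL = j·5498·0.199 = 0 + j1094 Ω
Step 3 — Series combination: Z_total = R + L = 36.4 + j1094 Ω = 1095∠88.1° Ω.
Step 4 — Source phasor: V = 183∠0.0° V = 183 V.
Step 5 — Current: I = V / Z = 0.005559 - j0.1671 A = 0.1672∠-88.1° A.
Step 6 — Complex power: S = V·I* = 1.017 + j30.58 VA.
Step 7 — Real power: P = Re(S) = 1.017 W.
Step 8 — Reactive power: Q = Im(S) = 30.58 VAR.
Step 9 — Apparent power: |S| = 30.59 VA.
Step 10 — Power factor: PF = P/|S| = 0.03325 (lagging).

(a) P = 1.017 W  (b) Q = 30.58 VAR  (c) S = 30.59 VA  (d) PF = 0.03325 (lagging)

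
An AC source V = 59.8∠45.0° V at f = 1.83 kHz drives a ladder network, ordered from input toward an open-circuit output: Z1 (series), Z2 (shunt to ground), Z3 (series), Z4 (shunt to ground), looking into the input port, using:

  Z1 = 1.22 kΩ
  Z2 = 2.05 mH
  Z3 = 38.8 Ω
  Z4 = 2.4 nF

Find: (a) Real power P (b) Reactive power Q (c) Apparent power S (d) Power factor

Step 1 — Angular frequency: ω = 2π·f = 2π·1830 = 1.15e+04 rad/s.
Step 2 — Component impedances:
  Z1: Z = R = 1220 Ω
  Z2: Z = jωL = j·1.15e+04·0.00205 = 0 + j23.57 Ω
  Z3: Z = R = 38.8 Ω
  Z4: Z = 1/(jωC) = -j/(ω·C) = 0 - j3.624e+04 Ω
Step 3 — Ladder network (open output): work backward from the far end, alternating series and parallel combinations. Z_in = 1220 + j23.59 Ω = 1220∠1.1° Ω.
Step 4 — Source phasor: V = 59.8∠45.0° V = 42.28 + j42.28 V.
Step 5 — Current: I = V / Z = 0.03532 + j0.03398 A = 0.04901∠43.9° A.
Step 6 — Complex power: S = V·I* = 2.93 + j0.05665 VA.
Step 7 — Real power: P = Re(S) = 2.93 W.
Step 8 — Reactive power: Q = Im(S) = 0.05665 VAR.
Step 9 — Apparent power: |S| = 2.931 VA.
Step 10 — Power factor: PF = P/|S| = 0.9998 (lagging).

(a) P = 2.93 W  (b) Q = 0.05665 VAR  (c) S = 2.931 VA  (d) PF = 0.9998 (lagging)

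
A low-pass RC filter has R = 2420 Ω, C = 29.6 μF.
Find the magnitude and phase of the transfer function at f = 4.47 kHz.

Step 1 — Angular frequency: ω = 2π·4470 = 2.809e+04 rad/s.
Step 2 — Transfer function: H(jω) = 1/(1 + jωRC).
Step 3 — Denominator: 1 + jωRC = 1 + j·2.809e+04·2420·2.96e-05 = 1 + j2012.
Step 4 — H = 2.471e-07 - j0.0004971.
Step 5 — Magnitude: |H| = 0.0004971 (-66.1 dB); phase: φ = -90.0°.

|H| = 0.0004971 (-66.1 dB), φ = -90.0°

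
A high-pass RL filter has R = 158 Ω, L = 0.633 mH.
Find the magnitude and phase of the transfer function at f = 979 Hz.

Step 1 — Angular frequency: ω = 2π·979 = 6151 rad/s.
Step 2 — Transfer function: H(jω) = jωL/(R + jωL).
Step 3 — Numerator jωL = j·3.894; denominator R + jωL = 158 + j3.894.
Step 4 — H = 0.000607 + j0.02463.
Step 5 — Magnitude: |H| = 0.02464 (-32.2 dB); phase: φ = 88.6°.

|H| = 0.02464 (-32.2 dB), φ = 88.6°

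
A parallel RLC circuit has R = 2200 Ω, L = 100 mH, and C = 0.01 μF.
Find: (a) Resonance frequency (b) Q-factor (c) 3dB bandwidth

Step 1 — Resonance: ω₀ = 1/√(LC) = 1/√(0.1·1e-08) = 3.162e+04 rad/s.
Step 2 — f₀ = ω₀/(2π) = 5033 Hz.
Step 3 — Parallel Q: Q = R/(ω₀L) = 2200/(3.162e+04·0.1) = 0.6957.
Step 4 — Bandwidth: Δω = ω₀/Q = 4.545e+04 rad/s; BW = Δω/(2π) = 7234 Hz.

(a) f₀ = 5033 Hz  (b) Q = 0.6957  (c) BW = 7234 Hz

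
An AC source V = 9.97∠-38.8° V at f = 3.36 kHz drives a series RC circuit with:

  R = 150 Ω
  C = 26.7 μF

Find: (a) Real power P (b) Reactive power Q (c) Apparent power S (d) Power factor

Step 1 — Angular frequency: ω = 2π·f = 2π·3360 = 2.111e+04 rad/s.
Step 2 — Component impedances:
  R: Z = R = 150 Ω
  C: Z = 1/(jωC) = -j/(ω·C) = 0 - j1.774 Ω
Step 3 — Series combination: Z_total = R + C = 150 - j1.774 Ω = 150∠-0.7° Ω.
Step 4 — Source phasor: V = 9.97∠-38.8° V = 7.77 - j6.247 V.
Step 5 — Current: I = V / Z = 0.05229 - j0.04103 A = 0.06646∠-38.1° A.
Step 6 — Complex power: S = V·I* = 0.6626 - j0.007836 VA.
Step 7 — Real power: P = Re(S) = 0.6626 W.
Step 8 — Reactive power: Q = Im(S) = -0.007836 VAR.
Step 9 — Apparent power: |S| = 0.6626 VA.
Step 10 — Power factor: PF = P/|S| = 0.9999 (leading).

(a) P = 0.6626 W  (b) Q = -0.007836 VAR  (c) S = 0.6626 VA  (d) PF = 0.9999 (leading)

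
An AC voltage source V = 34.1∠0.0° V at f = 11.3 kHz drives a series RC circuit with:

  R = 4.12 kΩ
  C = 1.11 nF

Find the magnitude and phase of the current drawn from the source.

Step 1 — Angular frequency: ω = 2π·f = 2π·1.13e+04 = 7.1e+04 rad/s.
Step 2 — Component impedances:
  R: Z = R = 4120 Ω
  C: Z = 1/(jωC) = -j/(ω·C) = 0 - j1.269e+04 Ω
Step 3 — Series combination: Z_total = R + C = 4120 - j1.269e+04 Ω = 1.334e+04∠-72.0° Ω.
Step 4 — Source phasor: V = 34.1∠0.0° V = 34.1 V.
Step 5 — Ohm's law: I = V / Z_total = (34.1) / (4120 - j1.269e+04) = 0.0007894 + j0.002431 A.
Step 6 — Convert to polar: |I| = 0.002556 A, ∠I = 72.0°.

I = 0.002556∠72.0° A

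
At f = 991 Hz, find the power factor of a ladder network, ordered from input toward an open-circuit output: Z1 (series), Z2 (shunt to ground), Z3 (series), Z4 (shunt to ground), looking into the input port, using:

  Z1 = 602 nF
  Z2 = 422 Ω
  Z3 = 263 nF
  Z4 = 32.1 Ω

Step 1 — Angular frequency: ω = 2π·f = 2π·991 = 6227 rad/s.
Step 2 — Component impedances:
  Z1: Z = 1/(jωC) = -j/(ω·C) = 0 - j266.8 Ω
  Z2: Z = R = 422 Ω
  Z3: Z = 1/(jωC) = -j/(ω·C) = 0 - j610.6 Ω
  Z4: Z = R = 32.1 Ω
Step 3 — Ladder network (open output): work backward from the far end, alternating series and parallel combinations. Z_in = 282.4 - j454.6 Ω = 535.1∠-58.2° Ω.
Step 4 — Power factor: PF = cos(φ) = Re(Z)/|Z| = 282.355/535.12 = 0.5276.
Step 5 — Type: Im(Z) = -454.6 ⇒ leading (phase φ = -58.2°).

PF = 0.5276 (leading, φ = -58.2°)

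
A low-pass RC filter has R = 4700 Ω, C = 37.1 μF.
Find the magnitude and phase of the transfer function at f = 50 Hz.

Step 1 — Angular frequency: ω = 2π·50 = 314.2 rad/s.
Step 2 — Transfer function: H(jω) = 1/(1 + jωRC).
Step 3 — Denominator: 1 + jωRC = 1 + j·314.2·4700·3.71e-05 = 1 + j54.78.
Step 4 — H = 0.0003331 - j0.01825.
Step 5 — Magnitude: |H| = 0.01825 (-34.8 dB); phase: φ = -89.0°.

|H| = 0.01825 (-34.8 dB), φ = -89.0°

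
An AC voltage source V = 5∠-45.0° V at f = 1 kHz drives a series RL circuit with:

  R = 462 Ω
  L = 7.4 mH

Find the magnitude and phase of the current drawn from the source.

Step 1 — Angular frequency: ω = 2π·f = 2π·1000 = 6283 rad/s.
Step 2 — Component impedances:
  R: Z = R = 462 Ω
  L: Z = jωL = j·6283·0.0074 = 0 + j46.5 Ω
Step 3 — Series combination: Z_total = R + L = 462 + j46.5 Ω = 464.3∠5.7° Ω.
Step 4 — Source phasor: V = 5∠-45.0° V = 3.536 - j3.536 V.
Step 5 — Ohm's law: I = V / Z_total = (3.536 - j3.536) / (462 + j46.5) = 0.006813 - j0.008338 A.
Step 6 — Convert to polar: |I| = 0.01077 A, ∠I = -50.7°.

I = 0.01077∠-50.7° A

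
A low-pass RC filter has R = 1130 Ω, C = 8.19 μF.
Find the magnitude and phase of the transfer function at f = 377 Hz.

Step 1 — Angular frequency: ω = 2π·377 = 2369 rad/s.
Step 2 — Transfer function: H(jω) = 1/(1 + jωRC).
Step 3 — Denominator: 1 + jωRC = 1 + j·2369·1130·8.19e-06 = 1 + j21.92.
Step 4 — H = 0.002076 - j0.04552.
Step 5 — Magnitude: |H| = 0.04557 (-26.8 dB); phase: φ = -87.4°.

|H| = 0.04557 (-26.8 dB), φ = -87.4°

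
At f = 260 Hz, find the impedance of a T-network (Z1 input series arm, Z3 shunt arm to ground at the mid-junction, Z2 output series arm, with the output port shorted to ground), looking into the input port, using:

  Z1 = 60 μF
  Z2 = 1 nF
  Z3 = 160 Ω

Step 1 — Angular frequency: ω = 2π·f = 2π·260 = 1634 rad/s.
Step 2 — Component impedances:
  Z1: Z = 1/(jωC) = -j/(ω·C) = 0 - j10.2 Ω
  Z2: Z = 1/(jωC) = -j/(ω·C) = 0 - j6.121e+05 Ω
  Z3: Z = R = 160 Ω
Step 3 — With the output port shorted to ground, the output series arm Z2 runs from the junction to ground; the shunt arm Z3 also runs from the junction to ground. They appear in parallel: Z3 || Z2 = 160 - j0.04182 Ω.
Step 4 — Series with input arm Z1: Z_in = Z1 + (Z3 || Z2) = 160 - j10.24 Ω = 160.3∠-3.7° Ω.

Z = 160 - j10.24 Ω = 160.3∠-3.7° Ω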